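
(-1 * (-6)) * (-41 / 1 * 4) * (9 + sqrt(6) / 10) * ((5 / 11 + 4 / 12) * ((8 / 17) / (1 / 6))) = -3684096 / 187 - 204672 * sqrt(6) / 935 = -20237.24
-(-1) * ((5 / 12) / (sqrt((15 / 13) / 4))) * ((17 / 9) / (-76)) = -17 * sqrt(195) / 12312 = -0.02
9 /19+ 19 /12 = 2.06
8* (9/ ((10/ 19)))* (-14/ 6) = -1596/ 5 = -319.20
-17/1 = -17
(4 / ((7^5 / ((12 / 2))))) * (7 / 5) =24 / 12005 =0.00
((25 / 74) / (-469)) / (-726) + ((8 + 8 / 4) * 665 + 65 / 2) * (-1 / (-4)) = 84187992785 / 50393112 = 1670.63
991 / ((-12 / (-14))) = 6937 / 6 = 1156.17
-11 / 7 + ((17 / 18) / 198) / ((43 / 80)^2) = -1.55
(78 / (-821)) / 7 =-78 / 5747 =-0.01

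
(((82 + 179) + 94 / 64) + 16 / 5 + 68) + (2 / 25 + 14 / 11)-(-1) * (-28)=2701789 / 8800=307.02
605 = 605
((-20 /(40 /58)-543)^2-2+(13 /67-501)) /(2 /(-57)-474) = -62379774 /90517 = -689.15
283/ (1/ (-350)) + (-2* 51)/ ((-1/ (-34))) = -102518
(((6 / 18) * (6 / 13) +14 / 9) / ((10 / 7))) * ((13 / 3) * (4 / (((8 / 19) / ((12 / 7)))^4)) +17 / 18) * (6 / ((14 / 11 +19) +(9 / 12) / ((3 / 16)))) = 45294224030 / 32144931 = 1409.06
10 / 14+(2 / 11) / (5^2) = 1389 / 1925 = 0.72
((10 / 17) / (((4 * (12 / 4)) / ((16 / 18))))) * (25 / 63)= 500 / 28917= 0.02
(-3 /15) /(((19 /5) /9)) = -0.47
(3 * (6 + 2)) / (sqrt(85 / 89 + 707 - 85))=0.96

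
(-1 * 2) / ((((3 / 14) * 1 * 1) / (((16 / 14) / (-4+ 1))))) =3.56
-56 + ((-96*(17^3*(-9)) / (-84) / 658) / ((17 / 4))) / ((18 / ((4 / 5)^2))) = -3261192 / 57575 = -56.64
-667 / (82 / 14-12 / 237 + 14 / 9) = -3319659 / 36641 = -90.60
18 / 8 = 9 / 4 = 2.25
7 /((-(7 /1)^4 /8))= -8 /343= -0.02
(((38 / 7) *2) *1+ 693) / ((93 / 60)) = 454.10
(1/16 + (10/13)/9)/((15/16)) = 277/1755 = 0.16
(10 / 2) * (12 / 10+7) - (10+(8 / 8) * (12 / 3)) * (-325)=4591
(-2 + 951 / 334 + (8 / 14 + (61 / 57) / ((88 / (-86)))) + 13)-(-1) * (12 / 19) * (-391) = -684805829 / 2931852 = -233.57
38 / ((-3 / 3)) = -38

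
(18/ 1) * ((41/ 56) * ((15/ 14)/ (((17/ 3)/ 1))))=16605/ 6664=2.49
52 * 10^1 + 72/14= 525.14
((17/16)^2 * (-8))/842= -289/26944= -0.01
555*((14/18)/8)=1295/24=53.96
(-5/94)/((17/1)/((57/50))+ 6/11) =-3135/911048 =-0.00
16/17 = 0.94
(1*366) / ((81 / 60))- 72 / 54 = 2428 / 9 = 269.78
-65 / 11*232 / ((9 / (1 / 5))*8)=-377 / 99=-3.81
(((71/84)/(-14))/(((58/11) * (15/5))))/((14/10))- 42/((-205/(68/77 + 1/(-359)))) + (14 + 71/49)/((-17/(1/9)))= 33581817747/438058399856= 0.08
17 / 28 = 0.61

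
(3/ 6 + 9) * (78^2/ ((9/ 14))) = 89908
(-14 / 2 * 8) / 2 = -28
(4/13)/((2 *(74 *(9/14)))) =14/4329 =0.00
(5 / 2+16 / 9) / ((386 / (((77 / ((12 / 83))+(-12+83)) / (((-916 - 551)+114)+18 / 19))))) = -10596509 / 2141846064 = -0.00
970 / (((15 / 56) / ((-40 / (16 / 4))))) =-108640 / 3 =-36213.33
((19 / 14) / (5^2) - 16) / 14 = -5581 / 4900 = -1.14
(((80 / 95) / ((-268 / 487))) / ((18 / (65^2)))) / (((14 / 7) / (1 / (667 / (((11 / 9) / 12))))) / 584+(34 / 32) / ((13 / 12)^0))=-813406880 / 53194851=-15.29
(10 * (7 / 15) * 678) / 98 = 226 / 7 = 32.29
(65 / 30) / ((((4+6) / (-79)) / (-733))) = 752791 / 60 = 12546.52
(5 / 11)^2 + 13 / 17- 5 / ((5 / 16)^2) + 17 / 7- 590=-45918419 / 71995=-637.80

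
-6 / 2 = -3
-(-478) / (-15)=-478 / 15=-31.87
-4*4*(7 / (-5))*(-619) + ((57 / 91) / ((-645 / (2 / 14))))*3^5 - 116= -382970929 / 27391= -13981.63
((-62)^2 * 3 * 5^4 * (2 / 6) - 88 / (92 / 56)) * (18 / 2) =497306412 / 23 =21622017.91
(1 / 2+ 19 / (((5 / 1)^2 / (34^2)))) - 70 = 40453 / 50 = 809.06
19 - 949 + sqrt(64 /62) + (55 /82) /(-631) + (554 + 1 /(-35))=-680978387 /1810970 + 4 * sqrt(62) /31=-375.01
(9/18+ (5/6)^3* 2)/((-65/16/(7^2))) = -35084/1755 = -19.99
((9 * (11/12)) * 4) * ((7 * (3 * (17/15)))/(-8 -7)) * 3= -3927/25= -157.08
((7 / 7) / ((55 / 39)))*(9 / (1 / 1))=6.38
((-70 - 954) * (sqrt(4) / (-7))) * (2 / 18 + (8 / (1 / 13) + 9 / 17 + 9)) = 35608576 / 1071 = 33247.97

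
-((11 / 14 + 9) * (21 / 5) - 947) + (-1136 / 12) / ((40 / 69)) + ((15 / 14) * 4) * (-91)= 1763 / 5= 352.60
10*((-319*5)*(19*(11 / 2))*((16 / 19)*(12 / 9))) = -5614400 / 3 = -1871466.67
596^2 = 355216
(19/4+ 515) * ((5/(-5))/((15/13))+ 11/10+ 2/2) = 25641/40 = 641.02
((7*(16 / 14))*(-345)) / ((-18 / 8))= 3680 / 3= 1226.67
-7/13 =-0.54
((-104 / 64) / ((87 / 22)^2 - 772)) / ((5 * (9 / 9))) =1573 / 3660790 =0.00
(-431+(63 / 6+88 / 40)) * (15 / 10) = -12549 / 20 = -627.45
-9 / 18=-1 / 2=-0.50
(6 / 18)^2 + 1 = 10 / 9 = 1.11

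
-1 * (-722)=722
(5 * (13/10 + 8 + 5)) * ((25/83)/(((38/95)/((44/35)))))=39325/581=67.69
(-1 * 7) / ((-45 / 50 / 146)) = 10220 / 9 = 1135.56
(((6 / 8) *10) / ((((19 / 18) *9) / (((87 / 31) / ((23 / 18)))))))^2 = 551780100 / 183521209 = 3.01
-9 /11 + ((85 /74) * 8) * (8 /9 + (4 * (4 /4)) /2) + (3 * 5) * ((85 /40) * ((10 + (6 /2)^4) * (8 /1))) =85094158 /3663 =23230.73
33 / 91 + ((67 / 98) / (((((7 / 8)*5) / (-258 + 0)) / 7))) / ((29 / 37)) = -33224769 / 92365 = -359.71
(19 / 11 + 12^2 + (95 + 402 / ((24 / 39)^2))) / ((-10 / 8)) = -91679 / 88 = -1041.81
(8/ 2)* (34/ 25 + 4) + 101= 122.44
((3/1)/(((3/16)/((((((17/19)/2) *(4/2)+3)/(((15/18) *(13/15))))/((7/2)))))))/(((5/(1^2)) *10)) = 21312/43225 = 0.49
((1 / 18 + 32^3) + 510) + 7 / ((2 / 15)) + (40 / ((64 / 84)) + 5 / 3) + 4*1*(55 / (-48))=1201685 / 36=33380.14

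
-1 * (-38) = 38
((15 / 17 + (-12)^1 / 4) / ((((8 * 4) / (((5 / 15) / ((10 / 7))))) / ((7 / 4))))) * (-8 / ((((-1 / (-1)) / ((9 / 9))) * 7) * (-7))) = -3 / 680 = -0.00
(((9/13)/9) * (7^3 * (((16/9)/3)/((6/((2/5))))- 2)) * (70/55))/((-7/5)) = 544684/11583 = 47.02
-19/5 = -3.80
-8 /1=-8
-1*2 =-2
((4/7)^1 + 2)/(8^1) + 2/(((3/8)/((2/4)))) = 251/84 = 2.99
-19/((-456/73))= 73/24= 3.04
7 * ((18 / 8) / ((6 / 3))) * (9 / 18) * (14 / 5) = 441 / 40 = 11.02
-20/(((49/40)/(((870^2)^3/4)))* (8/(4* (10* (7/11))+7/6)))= -453500735221912500000/77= -5889619937946915584.42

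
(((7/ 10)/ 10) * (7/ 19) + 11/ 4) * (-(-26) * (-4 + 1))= -102843/ 475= -216.51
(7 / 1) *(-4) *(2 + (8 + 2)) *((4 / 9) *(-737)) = 330176 / 3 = 110058.67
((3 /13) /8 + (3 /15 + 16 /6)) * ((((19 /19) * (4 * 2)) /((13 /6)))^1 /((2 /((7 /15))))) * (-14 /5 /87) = -442666 /5513625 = -0.08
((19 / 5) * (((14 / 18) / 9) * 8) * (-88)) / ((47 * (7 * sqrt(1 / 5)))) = -13376 * sqrt(5) / 19035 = -1.57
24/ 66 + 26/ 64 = 271/ 352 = 0.77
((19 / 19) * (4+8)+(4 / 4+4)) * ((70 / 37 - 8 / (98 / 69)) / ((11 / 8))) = -922352 / 19943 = -46.25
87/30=29/10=2.90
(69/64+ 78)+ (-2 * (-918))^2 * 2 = 431479749/64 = 6741871.08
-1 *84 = -84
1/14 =0.07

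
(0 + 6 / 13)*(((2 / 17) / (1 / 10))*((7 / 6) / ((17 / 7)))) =980 / 3757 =0.26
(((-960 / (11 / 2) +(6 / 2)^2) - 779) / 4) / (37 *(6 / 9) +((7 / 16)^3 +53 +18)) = -31918080 / 12942391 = -2.47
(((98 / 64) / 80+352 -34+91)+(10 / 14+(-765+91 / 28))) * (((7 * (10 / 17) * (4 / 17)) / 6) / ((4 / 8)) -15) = 16054208665 / 3107328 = 5166.56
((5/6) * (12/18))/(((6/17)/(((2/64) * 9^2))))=255/64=3.98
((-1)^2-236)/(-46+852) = -235/806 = -0.29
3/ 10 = 0.30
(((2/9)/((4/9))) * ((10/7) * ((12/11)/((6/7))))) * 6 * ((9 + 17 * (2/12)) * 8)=5680/11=516.36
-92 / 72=-23 / 18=-1.28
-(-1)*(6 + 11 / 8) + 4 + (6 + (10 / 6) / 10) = 421 / 24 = 17.54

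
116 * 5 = 580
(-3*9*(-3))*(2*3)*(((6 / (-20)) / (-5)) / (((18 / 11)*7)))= 891 / 350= 2.55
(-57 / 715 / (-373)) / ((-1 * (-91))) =57 / 24269245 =0.00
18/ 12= 3/ 2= 1.50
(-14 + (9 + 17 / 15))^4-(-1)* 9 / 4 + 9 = 47544109 / 202500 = 234.79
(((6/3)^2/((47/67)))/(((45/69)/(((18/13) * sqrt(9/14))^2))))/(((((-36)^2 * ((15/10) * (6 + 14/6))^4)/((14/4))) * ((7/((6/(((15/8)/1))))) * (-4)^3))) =-4623/542978515625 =-0.00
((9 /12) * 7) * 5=105 /4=26.25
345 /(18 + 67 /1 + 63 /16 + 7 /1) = 1104 /307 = 3.60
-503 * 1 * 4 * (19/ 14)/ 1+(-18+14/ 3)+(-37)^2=-28873/ 21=-1374.90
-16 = -16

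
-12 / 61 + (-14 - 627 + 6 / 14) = -273608 / 427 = -640.77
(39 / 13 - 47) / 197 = -44 / 197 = -0.22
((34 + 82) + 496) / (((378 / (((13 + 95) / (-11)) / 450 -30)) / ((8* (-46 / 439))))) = 34433024 / 845075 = 40.75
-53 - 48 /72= -161 /3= -53.67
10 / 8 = 5 / 4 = 1.25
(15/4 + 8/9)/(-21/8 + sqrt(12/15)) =-11690/5847-5344*sqrt(5)/17541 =-2.68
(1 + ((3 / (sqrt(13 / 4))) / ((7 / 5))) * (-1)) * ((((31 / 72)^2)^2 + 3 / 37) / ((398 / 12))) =114791845 / 32978700288 - 81994175 * sqrt(13) / 71453850624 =-0.00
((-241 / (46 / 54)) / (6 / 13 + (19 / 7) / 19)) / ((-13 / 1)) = 45549 / 1265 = 36.01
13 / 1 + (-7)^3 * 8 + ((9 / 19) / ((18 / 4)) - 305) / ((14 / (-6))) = -345844 / 133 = -2600.33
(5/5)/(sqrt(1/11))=sqrt(11)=3.32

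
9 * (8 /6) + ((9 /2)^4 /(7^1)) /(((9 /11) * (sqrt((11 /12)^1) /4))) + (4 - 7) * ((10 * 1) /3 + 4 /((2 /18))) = -106 + 729 * sqrt(33) /14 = 193.13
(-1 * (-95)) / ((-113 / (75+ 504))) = -55005 / 113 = -486.77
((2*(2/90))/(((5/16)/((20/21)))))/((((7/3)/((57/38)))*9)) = 64/6615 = 0.01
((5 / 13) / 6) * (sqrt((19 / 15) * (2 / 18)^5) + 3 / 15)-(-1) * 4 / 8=sqrt(285) / 56862 + 20 / 39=0.51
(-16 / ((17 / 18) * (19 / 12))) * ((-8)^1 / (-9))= -9.51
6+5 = 11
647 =647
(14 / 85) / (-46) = -7 / 1955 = -0.00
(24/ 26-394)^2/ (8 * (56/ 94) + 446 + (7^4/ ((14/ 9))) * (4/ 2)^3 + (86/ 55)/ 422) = 14242453263500/ 1179771581339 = 12.07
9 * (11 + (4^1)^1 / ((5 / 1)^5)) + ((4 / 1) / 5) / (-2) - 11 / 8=2430913 / 25000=97.24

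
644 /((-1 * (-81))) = 644 /81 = 7.95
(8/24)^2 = 1/9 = 0.11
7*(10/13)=70/13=5.38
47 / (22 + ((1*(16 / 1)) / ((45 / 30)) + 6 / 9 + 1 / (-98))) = 1.41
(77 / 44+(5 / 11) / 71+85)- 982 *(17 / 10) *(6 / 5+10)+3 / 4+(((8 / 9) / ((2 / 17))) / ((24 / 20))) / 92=-225643140307 / 12125025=-18609.71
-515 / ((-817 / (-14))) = -8.82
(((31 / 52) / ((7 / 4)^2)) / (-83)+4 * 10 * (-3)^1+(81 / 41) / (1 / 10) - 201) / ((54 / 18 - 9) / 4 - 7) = 1306029610 / 36851087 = 35.44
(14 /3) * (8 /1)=112 /3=37.33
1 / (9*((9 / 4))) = 4 / 81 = 0.05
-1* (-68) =68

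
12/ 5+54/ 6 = 57/ 5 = 11.40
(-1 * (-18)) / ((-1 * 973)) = -18 / 973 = -0.02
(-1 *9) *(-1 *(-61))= -549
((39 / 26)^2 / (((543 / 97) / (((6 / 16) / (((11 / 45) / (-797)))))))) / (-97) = 322785 / 63712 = 5.07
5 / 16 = 0.31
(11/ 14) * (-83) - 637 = -9831/ 14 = -702.21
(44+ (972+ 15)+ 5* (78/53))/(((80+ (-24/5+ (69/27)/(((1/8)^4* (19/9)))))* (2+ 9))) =475285/25343752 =0.02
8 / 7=1.14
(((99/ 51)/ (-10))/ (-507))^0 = 1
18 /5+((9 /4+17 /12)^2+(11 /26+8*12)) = 132757 /1170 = 113.47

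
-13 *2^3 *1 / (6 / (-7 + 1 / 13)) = 120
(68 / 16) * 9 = 153 / 4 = 38.25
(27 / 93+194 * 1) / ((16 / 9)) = 54207 / 496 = 109.29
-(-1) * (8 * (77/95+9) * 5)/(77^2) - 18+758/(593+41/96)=-9717719810/583419529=-16.66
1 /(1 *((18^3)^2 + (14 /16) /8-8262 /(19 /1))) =1216 /41358335749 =0.00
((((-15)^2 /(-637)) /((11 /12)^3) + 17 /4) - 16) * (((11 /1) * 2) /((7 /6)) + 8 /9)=-12876646799 /53414361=-241.07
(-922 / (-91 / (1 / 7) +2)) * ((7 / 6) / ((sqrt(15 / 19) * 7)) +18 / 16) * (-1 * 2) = -4149 / 1270-922 * sqrt(285) / 28575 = -3.81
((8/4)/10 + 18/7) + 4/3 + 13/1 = 1796/105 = 17.10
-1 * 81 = -81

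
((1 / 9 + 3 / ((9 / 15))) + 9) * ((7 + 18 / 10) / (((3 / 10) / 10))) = 111760 / 27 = 4139.26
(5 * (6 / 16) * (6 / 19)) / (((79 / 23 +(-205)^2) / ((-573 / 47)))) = -21965 / 127884744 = -0.00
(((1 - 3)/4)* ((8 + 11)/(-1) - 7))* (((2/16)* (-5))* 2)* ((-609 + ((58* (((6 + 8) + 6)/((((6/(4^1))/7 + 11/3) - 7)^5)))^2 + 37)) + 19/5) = 8982.32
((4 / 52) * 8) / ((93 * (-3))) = -8 / 3627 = -0.00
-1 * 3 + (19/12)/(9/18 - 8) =-289/90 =-3.21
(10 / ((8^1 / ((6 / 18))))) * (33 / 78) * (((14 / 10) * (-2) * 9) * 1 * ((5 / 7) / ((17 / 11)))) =-1815 / 884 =-2.05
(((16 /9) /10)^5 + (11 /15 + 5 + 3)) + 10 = 3456859643 /184528125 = 18.73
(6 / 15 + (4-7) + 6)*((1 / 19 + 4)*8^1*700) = 1466080 / 19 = 77162.11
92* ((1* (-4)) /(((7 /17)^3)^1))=-5271.09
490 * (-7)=-3430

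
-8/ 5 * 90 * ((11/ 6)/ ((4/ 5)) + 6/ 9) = -426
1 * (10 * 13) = 130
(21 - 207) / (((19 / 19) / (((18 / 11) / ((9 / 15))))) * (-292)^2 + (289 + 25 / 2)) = -5580 / 946949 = -0.01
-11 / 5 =-2.20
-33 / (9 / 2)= -22 / 3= -7.33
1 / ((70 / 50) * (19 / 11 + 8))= 55 / 749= 0.07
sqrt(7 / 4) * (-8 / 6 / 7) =-2 * sqrt(7) / 21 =-0.25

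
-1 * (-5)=5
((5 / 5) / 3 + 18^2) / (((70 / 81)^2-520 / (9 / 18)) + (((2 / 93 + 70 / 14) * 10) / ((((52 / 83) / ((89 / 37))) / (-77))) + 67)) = -9065679246 / 442126815103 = -0.02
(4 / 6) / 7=2 / 21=0.10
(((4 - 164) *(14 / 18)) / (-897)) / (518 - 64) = 560 / 1832571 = 0.00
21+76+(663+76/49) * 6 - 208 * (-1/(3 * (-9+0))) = 5393345/1323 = 4076.60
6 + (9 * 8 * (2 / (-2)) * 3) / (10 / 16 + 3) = -1554 / 29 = -53.59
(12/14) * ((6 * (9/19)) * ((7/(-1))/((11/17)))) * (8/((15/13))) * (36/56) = -859248/7315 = -117.46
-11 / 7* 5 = -55 / 7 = -7.86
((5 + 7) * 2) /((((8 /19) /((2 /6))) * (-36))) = -19 /36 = -0.53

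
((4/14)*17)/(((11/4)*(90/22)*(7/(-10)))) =-272/441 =-0.62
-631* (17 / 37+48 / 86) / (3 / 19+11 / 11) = -19410191 / 35002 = -554.55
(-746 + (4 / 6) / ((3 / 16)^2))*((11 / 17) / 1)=-470.44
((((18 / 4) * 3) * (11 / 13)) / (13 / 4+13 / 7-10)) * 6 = -24948 / 1781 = -14.01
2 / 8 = 1 / 4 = 0.25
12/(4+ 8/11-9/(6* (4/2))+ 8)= 528/527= 1.00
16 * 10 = 160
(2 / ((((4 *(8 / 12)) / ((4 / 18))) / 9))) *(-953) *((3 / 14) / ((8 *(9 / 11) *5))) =-10483 / 1120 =-9.36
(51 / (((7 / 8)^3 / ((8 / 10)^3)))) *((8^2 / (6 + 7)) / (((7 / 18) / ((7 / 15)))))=641728512 / 2786875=230.27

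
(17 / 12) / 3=17 / 36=0.47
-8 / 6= -4 / 3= -1.33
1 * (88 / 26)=44 / 13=3.38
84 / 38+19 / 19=3.21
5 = 5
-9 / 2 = -4.50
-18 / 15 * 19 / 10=-57 / 25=-2.28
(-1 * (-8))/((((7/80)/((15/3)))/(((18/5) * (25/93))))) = 96000/217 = 442.40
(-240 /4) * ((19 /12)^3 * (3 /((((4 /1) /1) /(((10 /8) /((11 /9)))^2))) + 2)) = -739503085 /1115136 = -663.15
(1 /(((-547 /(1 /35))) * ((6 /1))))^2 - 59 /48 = -64875991421 /52780467600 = -1.23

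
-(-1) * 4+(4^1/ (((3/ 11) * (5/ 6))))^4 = 59972036/ 625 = 95955.26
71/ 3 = 23.67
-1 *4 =-4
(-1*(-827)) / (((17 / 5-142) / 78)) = -107510 / 231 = -465.41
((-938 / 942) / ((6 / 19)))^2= 79405921 / 7986276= 9.94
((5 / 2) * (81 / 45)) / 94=9 / 188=0.05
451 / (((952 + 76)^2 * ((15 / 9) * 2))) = 1353 / 10567840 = 0.00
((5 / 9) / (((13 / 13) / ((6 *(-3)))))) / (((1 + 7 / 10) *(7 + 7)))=-50 / 119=-0.42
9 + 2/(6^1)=28/3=9.33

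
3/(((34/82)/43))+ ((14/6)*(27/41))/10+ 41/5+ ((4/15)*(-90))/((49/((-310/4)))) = 24414647/68306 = 357.43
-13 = -13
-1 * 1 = -1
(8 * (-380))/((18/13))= -19760/9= -2195.56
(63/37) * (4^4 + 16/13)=210672/481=437.99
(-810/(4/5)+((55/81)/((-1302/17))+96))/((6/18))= -48328429/17577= -2749.53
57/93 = 0.61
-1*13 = -13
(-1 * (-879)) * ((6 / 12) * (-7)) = -6153 / 2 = -3076.50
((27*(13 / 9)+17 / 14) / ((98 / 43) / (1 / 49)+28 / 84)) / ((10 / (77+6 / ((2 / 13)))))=2106183 / 505715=4.16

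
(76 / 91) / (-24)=-19 / 546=-0.03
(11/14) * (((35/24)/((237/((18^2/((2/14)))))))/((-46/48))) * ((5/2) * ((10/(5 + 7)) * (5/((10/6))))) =-71.51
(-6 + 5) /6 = -1 /6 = -0.17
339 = 339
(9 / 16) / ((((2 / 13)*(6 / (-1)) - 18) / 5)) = -195 / 1312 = -0.15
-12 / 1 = -12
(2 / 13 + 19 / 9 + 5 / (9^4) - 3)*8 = -501032 / 85293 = -5.87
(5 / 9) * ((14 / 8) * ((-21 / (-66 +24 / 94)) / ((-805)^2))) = 47 / 98076600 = 0.00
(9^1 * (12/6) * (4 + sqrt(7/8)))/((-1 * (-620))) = 9 * sqrt(14)/1240 + 18/155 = 0.14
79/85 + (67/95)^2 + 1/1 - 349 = -53172992/153425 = -346.57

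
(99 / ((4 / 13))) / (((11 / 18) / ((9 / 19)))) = 9477 / 38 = 249.39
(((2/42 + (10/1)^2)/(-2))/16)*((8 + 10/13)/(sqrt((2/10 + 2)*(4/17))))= -3629*sqrt(935)/2912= -38.11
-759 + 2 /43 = -32635 /43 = -758.95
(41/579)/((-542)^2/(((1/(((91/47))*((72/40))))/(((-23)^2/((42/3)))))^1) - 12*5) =0.00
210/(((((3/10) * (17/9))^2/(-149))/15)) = -422415000/289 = -1461643.60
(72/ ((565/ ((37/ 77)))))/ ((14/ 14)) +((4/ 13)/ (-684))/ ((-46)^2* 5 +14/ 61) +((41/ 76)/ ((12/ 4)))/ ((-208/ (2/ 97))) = 5930121323380621/ 96871333071633120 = 0.06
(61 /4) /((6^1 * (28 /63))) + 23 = 919 /32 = 28.72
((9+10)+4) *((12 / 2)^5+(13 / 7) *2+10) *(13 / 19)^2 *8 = 670994.34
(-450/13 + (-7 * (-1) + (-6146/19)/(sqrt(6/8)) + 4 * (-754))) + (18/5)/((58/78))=-5728089/1885 - 12292 * sqrt(3)/57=-3412.29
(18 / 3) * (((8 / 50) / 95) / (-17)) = -24 / 40375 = -0.00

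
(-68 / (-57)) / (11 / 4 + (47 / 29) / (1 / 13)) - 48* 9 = -68028224 / 157491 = -431.95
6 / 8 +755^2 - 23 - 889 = 2276455 / 4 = 569113.75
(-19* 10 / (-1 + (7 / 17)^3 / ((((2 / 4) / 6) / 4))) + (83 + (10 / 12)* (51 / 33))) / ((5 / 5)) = 2649193 / 762366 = 3.47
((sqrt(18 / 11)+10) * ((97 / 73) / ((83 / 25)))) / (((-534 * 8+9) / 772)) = -18721000 / 25829517- 1872100 * sqrt(22) / 94708229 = -0.82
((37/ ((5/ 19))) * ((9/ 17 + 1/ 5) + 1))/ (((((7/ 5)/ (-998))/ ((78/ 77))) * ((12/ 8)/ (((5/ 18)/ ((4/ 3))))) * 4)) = -4560361/ 748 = -6096.74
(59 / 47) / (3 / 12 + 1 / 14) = 1652 / 423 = 3.91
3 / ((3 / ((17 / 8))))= 17 / 8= 2.12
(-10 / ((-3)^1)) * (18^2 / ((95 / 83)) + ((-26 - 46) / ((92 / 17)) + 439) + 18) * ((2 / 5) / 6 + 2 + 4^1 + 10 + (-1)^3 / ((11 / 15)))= 35619.04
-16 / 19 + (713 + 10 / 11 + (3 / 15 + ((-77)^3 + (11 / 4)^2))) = -7621179491 / 16720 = -455812.17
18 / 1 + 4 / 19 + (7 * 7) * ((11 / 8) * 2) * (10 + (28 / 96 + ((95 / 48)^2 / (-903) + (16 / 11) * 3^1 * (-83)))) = -1070681248727 / 22588416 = -47399.57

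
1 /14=0.07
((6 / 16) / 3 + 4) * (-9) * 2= -297 / 4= -74.25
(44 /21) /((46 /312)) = 2288 /161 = 14.21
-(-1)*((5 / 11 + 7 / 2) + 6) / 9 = 73 / 66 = 1.11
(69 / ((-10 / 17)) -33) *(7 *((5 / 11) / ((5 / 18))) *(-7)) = 662823 / 55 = 12051.33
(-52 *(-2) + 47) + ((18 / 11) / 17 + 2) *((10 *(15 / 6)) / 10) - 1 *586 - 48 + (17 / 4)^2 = -1375413 / 2992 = -459.70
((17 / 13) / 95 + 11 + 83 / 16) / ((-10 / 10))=-320137 / 19760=-16.20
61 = 61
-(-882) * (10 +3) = 11466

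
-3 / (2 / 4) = -6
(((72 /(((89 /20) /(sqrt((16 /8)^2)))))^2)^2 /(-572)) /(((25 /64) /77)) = -308210879692800 /815649133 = -377871.89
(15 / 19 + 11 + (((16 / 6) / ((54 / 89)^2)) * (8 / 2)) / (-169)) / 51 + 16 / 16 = 1.23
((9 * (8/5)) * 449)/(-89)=-72.65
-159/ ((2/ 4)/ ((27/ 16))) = -4293/ 8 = -536.62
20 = 20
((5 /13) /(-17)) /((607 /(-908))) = 4540 /134147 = 0.03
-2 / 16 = -1 / 8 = -0.12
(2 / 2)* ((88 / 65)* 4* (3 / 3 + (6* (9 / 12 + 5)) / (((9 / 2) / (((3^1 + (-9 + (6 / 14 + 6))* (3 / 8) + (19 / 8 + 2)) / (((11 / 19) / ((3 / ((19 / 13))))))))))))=431828 / 455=949.07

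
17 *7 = 119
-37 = -37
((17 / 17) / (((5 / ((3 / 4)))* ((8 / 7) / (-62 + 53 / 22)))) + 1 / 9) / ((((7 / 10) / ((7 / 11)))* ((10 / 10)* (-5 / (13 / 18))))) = 3175367 / 3136320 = 1.01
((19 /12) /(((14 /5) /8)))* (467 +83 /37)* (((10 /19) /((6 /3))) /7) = 434050 /5439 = 79.80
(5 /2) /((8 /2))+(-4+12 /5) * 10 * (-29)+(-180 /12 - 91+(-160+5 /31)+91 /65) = 248231 /1240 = 200.19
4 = 4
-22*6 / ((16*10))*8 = -33 / 5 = -6.60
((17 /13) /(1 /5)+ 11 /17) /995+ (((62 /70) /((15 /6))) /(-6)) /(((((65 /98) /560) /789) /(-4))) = 172991796868 /1099475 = 157340.36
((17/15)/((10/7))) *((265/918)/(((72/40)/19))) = 7049/2916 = 2.42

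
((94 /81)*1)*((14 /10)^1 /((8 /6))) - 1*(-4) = 1409 /270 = 5.22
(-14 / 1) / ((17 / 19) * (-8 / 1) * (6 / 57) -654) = 2527 / 118183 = 0.02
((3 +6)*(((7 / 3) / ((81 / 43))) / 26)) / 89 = 301 / 62478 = 0.00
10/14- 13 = -86/7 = -12.29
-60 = -60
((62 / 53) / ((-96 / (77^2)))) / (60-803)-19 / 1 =-35729849 / 1890192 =-18.90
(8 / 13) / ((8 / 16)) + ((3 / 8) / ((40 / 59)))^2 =1.54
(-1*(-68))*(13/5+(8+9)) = 6664/5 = 1332.80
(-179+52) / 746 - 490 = -365667 / 746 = -490.17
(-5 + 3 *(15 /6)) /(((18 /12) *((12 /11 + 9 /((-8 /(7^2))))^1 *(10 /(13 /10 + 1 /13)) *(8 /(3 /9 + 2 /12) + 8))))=-1969 /11126700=-0.00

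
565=565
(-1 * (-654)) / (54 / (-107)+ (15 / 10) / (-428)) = -186608 / 145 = -1286.95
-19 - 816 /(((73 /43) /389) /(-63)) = 859900229 /73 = 11779455.19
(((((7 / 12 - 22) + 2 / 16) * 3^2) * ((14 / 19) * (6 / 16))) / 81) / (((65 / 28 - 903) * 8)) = 25039 / 275996736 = 0.00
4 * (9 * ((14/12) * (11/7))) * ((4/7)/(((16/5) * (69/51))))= 8.71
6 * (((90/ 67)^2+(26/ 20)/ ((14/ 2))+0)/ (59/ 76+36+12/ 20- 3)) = 142581396/ 410478649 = 0.35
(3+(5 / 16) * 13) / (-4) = -113 / 64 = -1.77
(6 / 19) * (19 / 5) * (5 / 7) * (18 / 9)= 12 / 7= 1.71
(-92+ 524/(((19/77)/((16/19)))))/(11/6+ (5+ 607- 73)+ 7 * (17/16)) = 29393088/9500437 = 3.09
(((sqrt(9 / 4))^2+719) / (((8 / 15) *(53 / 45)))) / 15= 129825 / 1696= 76.55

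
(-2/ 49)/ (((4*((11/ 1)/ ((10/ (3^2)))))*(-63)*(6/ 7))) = 5/ 261954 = 0.00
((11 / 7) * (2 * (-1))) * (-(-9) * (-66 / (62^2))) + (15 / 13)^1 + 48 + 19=6002593 / 87451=68.64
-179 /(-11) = 179 /11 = 16.27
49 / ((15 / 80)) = 784 / 3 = 261.33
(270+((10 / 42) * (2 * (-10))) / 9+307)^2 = 11870756209 / 35721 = 332318.70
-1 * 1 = -1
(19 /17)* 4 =76 /17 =4.47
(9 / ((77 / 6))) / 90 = 0.01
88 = 88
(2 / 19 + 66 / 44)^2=3721 / 1444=2.58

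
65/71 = 0.92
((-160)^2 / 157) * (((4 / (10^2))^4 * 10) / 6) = 0.00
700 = 700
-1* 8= -8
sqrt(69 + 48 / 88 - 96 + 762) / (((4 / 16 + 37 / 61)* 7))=732* sqrt(9889) / 16093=4.52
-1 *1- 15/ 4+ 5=1/ 4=0.25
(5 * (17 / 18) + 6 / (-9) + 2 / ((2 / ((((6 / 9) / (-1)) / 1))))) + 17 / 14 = 290 / 63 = 4.60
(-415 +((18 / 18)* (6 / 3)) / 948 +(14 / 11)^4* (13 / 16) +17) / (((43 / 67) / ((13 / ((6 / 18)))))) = -55647670013 / 2313278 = -24055.76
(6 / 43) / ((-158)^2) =3 / 536726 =0.00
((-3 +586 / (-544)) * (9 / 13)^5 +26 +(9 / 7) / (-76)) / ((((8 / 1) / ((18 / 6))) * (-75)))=-340292503099 / 2686379113600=-0.13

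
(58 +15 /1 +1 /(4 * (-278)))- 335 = -291345 /1112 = -262.00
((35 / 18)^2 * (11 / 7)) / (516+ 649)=385 / 75492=0.01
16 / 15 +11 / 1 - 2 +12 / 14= 1147 / 105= 10.92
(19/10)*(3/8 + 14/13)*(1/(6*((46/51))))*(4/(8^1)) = 0.25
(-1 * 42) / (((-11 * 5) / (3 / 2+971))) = 8169 / 11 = 742.64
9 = 9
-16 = -16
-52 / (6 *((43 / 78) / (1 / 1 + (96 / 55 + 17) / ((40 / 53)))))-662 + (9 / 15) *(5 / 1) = -25191817 / 23650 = -1065.19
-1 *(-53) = 53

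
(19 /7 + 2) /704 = 3 /448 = 0.01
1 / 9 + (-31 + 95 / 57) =-263 / 9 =-29.22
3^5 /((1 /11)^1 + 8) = 2673 /89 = 30.03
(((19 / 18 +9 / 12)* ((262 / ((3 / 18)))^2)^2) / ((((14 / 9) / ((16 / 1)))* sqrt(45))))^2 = 14005367993250660872933867520 / 49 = 285823836596952262712936100.00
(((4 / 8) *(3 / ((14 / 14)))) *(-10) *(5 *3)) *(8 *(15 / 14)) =-13500 / 7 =-1928.57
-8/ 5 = -1.60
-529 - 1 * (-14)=-515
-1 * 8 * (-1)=8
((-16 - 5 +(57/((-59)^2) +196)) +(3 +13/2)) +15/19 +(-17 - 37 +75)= 27289725/132278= 206.31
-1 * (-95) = 95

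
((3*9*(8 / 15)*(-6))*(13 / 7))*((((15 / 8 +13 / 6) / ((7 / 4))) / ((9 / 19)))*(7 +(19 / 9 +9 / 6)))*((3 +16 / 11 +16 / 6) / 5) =-860319772 / 72765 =-11823.26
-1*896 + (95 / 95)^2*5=-891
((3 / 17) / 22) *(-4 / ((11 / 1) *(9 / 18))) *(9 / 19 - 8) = 156 / 3553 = 0.04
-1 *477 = -477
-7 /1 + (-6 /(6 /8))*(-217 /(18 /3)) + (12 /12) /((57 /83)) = 5392 /19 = 283.79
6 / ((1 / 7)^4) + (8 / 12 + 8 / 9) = 129668 / 9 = 14407.56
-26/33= -0.79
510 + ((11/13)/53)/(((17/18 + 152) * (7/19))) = 510.00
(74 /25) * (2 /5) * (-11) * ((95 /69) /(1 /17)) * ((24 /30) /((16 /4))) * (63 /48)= -920227 /11500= -80.02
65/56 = 1.16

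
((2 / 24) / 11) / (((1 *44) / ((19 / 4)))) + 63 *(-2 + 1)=-1463597 / 23232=-63.00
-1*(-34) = 34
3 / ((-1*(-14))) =3 / 14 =0.21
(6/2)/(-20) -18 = -363/20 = -18.15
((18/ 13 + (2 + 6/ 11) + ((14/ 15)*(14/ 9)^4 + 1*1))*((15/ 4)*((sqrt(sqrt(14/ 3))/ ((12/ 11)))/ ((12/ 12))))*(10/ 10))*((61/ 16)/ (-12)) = -8923775827*14^(1/ 4)*3^(3/ 4)/ 2358180864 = -16.69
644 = 644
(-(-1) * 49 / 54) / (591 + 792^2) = 49 / 33904170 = 0.00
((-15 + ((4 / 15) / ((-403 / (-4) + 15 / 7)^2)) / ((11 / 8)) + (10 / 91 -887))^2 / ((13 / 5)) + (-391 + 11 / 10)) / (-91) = -5047186283265456950435217925 / 1469936039038725393909774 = -3433.61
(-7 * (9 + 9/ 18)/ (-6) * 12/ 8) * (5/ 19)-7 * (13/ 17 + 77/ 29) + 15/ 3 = -57441/ 3944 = -14.56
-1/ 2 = -0.50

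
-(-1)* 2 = 2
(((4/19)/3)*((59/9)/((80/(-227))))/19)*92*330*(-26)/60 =44049577/48735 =903.86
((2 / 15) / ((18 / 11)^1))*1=11 / 135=0.08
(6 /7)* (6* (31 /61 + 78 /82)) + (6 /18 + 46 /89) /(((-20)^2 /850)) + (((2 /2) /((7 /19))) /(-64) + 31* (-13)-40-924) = -58025434763 /42737088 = -1357.73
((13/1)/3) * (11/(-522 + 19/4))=-572/6207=-0.09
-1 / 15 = -0.07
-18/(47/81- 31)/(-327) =-243/134288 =-0.00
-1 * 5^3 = -125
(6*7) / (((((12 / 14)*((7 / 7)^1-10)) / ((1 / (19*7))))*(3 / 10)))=-70 / 513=-0.14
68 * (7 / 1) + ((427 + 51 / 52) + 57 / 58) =1364685 / 1508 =904.96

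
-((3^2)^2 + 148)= -229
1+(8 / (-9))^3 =217 / 729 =0.30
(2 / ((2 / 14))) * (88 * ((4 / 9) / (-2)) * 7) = -1916.44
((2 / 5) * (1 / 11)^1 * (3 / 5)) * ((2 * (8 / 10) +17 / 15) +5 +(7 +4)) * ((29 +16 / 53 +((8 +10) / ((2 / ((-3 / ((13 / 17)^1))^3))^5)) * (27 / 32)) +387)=-148641688423107013750130590162093 / 954924020070877162592000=-155658131.22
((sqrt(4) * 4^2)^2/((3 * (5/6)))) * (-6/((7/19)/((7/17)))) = -233472/85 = -2746.73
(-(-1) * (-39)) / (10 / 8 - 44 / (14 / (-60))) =-0.21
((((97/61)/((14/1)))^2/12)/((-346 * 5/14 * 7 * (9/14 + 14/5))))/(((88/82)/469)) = -25846523/163827473568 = -0.00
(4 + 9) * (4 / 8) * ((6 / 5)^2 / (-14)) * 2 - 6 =-1284 / 175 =-7.34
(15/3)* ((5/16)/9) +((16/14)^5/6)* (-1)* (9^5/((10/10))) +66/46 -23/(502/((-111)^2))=-275951462237861/13971860784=-19750.52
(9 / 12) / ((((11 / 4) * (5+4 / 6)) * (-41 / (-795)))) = 7155 / 7667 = 0.93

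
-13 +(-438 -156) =-607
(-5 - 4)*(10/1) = -90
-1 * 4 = -4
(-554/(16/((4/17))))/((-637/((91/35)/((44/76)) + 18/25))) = 396941/5955950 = 0.07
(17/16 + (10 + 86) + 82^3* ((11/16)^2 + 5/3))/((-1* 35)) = -113246521/3360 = -33704.32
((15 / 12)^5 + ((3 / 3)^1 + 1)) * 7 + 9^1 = 45427 / 1024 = 44.36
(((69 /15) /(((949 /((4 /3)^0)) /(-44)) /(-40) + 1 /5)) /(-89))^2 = 65545216 /13407092521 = 0.00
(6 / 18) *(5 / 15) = 1 / 9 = 0.11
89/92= 0.97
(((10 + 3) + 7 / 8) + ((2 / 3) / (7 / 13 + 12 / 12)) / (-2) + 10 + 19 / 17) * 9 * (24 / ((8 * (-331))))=-2.02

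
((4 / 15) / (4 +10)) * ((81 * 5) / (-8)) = -27 / 28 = -0.96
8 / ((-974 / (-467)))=1868 / 487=3.84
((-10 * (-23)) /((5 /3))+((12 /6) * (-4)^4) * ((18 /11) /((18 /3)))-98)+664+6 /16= 74273 /88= 844.01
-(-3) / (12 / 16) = 4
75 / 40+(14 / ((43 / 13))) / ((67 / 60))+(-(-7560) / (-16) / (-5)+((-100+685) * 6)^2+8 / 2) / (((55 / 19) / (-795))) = -857830878283263 / 253528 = -3383574509.65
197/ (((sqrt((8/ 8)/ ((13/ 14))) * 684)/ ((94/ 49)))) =9259 * sqrt(182)/ 234612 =0.53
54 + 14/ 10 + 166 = 1107/ 5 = 221.40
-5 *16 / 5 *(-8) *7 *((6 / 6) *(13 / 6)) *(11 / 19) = 64064 / 57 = 1123.93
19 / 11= 1.73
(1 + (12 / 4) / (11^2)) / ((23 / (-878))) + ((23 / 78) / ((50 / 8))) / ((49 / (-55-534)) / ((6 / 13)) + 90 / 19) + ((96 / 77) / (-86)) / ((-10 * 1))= -171451698051756 / 4383993038425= -39.11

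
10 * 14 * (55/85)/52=385/221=1.74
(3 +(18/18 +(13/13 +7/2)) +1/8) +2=85/8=10.62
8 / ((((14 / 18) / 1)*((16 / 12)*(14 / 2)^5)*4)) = 27 / 235298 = 0.00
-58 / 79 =-0.73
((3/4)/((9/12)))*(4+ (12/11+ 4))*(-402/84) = -43.51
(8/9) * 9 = 8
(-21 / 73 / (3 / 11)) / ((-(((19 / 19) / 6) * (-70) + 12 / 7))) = -147 / 1387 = -0.11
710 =710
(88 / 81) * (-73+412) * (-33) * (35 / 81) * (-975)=1244243000 / 243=5120341.56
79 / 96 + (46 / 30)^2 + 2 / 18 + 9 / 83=2027999 / 597600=3.39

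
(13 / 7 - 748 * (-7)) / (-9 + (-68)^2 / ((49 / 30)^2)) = 12576095 / 4139991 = 3.04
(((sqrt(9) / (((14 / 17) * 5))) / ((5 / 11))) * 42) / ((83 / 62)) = 104346 / 2075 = 50.29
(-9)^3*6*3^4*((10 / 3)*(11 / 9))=-1443420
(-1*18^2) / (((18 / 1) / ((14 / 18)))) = -14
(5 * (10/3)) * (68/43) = 3400/129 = 26.36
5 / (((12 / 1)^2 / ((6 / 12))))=5 / 288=0.02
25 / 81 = 0.31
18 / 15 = 6 / 5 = 1.20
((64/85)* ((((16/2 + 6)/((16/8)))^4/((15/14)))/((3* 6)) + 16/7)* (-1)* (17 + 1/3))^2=158981108877819904/58068950625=2737798.90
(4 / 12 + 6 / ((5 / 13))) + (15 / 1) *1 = 464 / 15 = 30.93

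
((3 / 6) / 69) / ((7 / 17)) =17 / 966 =0.02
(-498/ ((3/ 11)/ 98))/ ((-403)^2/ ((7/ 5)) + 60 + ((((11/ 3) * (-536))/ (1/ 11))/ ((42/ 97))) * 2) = -1610532/ 145879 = -11.04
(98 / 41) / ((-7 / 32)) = -448 / 41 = -10.93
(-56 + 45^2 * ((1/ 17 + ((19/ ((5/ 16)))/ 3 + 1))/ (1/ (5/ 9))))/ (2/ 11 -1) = -4475878/ 153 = -29254.10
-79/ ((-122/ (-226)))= -8927/ 61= -146.34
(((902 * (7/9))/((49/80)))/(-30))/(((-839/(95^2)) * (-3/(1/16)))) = -4070275/475713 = -8.56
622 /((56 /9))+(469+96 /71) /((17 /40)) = 40780793 /33796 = 1206.68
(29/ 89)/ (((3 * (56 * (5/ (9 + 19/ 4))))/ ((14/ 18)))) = 319/ 76896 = 0.00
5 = 5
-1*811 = -811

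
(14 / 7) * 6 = 12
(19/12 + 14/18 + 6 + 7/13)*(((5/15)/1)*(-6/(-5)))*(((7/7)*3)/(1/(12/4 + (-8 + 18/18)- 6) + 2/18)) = 12495/13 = 961.15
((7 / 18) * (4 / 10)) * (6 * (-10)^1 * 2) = -56 / 3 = -18.67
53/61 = 0.87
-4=-4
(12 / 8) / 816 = 1 / 544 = 0.00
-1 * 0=0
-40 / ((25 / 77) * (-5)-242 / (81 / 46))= 249480 / 867289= 0.29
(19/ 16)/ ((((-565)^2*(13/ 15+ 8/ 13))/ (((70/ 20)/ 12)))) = 1729/ 2361754240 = 0.00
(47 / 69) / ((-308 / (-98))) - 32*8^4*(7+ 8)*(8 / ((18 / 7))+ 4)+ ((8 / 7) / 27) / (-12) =-4011180626191 / 286902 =-13981013.12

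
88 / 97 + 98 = 9594 / 97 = 98.91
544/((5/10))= 1088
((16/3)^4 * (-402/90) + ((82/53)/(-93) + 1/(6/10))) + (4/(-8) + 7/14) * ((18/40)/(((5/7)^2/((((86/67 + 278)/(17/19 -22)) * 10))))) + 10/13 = -93722706713/25951185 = -3611.50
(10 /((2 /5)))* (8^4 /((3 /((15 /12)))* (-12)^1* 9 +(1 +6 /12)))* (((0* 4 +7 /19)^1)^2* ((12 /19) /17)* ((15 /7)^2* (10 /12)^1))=-768000000 /100161977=-7.67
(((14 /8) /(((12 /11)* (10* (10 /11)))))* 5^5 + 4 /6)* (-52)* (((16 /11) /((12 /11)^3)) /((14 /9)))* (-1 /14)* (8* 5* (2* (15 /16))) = 4168567975 /37632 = 110771.90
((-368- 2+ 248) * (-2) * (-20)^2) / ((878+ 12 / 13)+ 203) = 253760 / 2813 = 90.21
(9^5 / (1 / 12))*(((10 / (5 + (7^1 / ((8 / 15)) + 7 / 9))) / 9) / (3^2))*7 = 32395.24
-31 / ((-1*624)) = 31 / 624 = 0.05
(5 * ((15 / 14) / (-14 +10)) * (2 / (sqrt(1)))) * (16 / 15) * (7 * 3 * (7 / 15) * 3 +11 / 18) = -5402 / 63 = -85.75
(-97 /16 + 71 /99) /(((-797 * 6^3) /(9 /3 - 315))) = -110071 /11362032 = -0.01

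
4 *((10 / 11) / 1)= 40 / 11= 3.64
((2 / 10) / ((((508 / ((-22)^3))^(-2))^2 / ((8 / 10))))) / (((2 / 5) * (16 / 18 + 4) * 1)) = 2341301769 / 5523633943028960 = 0.00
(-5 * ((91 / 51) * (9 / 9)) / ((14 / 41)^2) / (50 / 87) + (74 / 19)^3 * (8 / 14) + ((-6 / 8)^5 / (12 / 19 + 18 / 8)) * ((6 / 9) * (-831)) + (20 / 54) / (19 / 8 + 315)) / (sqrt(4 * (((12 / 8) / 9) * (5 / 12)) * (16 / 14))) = -140523544440708617 * sqrt(35) / 8713964948371200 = -95.40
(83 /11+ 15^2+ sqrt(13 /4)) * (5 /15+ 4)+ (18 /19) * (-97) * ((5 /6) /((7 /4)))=13 * sqrt(13) /6+ 4230722 /4389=971.75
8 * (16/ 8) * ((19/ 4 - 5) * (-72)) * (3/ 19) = 864/ 19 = 45.47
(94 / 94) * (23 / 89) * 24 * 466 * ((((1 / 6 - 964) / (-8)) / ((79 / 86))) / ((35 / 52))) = 138592185784 / 246085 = 563188.27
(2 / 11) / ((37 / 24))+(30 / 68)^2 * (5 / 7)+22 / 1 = 73302059 / 3293444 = 22.26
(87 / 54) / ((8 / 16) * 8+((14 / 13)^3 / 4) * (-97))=-63713 / 1039572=-0.06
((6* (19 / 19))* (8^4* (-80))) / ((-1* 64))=30720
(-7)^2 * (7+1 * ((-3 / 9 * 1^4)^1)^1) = 980 / 3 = 326.67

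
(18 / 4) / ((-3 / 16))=-24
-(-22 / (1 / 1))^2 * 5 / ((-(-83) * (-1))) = 2420 / 83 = 29.16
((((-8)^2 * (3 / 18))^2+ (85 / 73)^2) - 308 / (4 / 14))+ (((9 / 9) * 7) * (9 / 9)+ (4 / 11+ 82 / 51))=-8555204348 / 8968707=-953.89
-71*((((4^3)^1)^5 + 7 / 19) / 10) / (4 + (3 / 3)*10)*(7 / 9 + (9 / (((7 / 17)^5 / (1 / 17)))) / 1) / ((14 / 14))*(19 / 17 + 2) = -77248975212.35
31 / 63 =0.49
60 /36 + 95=290 /3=96.67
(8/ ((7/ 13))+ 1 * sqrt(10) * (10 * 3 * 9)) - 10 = 34/ 7+ 270 * sqrt(10) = 858.67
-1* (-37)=37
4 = 4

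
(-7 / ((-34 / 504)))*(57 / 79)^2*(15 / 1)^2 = 1289528100 / 106097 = 12154.24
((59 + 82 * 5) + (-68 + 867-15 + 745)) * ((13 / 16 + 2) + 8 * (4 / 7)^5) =886499613 / 134456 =6593.23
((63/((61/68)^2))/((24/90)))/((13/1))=1092420/48373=22.58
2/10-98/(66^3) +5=3737203/718740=5.20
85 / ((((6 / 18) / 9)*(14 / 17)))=39015 / 14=2786.79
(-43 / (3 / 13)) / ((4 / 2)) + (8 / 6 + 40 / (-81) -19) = -18035 / 162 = -111.33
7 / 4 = 1.75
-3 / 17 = -0.18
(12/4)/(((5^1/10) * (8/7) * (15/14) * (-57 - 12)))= -49/690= -0.07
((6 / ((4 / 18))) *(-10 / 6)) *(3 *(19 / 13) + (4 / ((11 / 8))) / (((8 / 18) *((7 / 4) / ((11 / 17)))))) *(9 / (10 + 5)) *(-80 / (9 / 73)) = 184433040 / 1547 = 119219.81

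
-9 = -9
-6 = -6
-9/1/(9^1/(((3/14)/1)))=-3/14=-0.21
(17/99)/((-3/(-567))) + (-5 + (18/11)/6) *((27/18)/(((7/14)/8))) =-81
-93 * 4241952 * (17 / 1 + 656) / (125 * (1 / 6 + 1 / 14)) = -8920784333.26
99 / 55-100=-98.20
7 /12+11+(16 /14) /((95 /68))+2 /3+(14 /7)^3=56041 /2660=21.07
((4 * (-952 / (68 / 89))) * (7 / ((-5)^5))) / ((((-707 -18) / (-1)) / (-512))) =-17862656 / 2265625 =-7.88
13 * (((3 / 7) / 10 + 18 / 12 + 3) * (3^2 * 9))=167427 / 35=4783.63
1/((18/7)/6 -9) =-7/60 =-0.12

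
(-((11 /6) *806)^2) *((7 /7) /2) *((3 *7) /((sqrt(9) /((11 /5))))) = -1513164653 /90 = -16812940.59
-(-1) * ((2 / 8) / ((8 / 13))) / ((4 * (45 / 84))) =91 / 480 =0.19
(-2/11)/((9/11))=-2/9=-0.22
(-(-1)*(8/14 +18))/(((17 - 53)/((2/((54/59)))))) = -3835/3402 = -1.13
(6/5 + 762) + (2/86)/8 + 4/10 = 1313397/1720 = 763.60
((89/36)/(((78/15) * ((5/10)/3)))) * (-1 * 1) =-445/156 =-2.85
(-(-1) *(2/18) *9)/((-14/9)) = -9/14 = -0.64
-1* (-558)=558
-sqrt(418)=-20.45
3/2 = 1.50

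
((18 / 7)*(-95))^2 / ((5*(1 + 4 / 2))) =3978.37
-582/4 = -291/2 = -145.50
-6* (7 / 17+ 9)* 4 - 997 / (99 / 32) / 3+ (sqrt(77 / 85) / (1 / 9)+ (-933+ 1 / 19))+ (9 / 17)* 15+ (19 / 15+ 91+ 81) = -520446182 / 479655+ 9* sqrt(6545) / 85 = -1076.48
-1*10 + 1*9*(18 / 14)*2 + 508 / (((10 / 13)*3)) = 24494 / 105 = 233.28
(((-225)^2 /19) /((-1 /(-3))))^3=3503151123046875 /6859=510737880601.67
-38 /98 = -19 /49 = -0.39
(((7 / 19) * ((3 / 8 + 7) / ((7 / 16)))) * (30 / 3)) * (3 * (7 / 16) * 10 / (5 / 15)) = 92925 / 38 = 2445.39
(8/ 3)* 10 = 80/ 3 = 26.67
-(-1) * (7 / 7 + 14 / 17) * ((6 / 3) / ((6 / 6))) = 62 / 17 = 3.65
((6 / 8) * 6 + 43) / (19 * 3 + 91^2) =95 / 16676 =0.01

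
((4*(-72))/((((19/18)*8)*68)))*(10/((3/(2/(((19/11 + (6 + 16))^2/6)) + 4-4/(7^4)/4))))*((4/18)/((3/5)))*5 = -219217405000/17609800761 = -12.45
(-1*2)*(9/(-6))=3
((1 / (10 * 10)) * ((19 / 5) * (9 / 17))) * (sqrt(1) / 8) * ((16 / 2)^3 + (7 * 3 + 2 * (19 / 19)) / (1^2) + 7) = 46341 / 34000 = 1.36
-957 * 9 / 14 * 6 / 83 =-25839 / 581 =-44.47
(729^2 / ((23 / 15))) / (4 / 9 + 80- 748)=-71744535 / 138184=-519.20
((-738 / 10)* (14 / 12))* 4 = -344.40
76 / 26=38 / 13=2.92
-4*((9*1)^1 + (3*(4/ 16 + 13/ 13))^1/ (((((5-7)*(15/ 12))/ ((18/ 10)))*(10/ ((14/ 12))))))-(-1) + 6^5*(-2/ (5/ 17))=-2645527/ 50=-52910.54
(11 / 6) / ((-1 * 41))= -11 / 246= -0.04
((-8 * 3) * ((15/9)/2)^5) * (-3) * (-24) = -6250/9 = -694.44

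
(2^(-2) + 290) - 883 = -2371/4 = -592.75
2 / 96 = 1 / 48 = 0.02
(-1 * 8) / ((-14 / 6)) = 24 / 7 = 3.43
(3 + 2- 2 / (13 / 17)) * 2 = 62 / 13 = 4.77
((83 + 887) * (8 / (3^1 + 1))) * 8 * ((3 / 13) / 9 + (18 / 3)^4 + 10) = 790511200 / 39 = 20269517.95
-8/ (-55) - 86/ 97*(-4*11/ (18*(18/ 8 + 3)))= 562904/ 1008315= 0.56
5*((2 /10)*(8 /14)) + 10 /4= 43 /14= 3.07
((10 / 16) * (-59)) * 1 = -295 / 8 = -36.88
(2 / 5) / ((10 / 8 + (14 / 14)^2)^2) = 32 / 405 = 0.08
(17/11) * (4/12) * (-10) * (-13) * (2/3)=4420/99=44.65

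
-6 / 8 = -3 / 4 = -0.75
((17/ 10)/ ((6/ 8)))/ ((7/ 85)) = 27.52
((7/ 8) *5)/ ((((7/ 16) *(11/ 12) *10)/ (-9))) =-108/ 11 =-9.82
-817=-817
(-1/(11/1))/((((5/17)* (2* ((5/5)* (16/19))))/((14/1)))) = -2261/880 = -2.57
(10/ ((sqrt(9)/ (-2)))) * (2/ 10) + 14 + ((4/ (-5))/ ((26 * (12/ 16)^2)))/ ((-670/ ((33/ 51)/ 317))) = 13377384326/ 1056109275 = 12.67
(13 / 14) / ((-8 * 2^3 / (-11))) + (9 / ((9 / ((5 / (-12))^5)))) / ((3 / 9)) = 70789 / 580608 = 0.12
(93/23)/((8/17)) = 1581/184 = 8.59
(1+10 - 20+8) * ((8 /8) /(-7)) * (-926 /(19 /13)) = -12038 /133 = -90.51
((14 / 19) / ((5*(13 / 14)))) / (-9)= -196 / 11115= -0.02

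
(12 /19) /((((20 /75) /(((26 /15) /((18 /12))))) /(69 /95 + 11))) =57928 /1805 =32.09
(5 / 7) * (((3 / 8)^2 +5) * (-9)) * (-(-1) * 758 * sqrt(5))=-801585 * sqrt(5) / 32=-56012.45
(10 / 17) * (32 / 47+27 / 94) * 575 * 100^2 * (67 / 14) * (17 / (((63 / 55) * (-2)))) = -344317187500 / 2961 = -116284088.99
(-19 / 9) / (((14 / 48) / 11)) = -1672 / 21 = -79.62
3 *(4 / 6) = 2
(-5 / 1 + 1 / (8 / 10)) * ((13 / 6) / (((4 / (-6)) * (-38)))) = -195 / 608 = -0.32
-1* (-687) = 687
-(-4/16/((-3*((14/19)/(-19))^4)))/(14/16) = -16983563041/403368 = -42104.39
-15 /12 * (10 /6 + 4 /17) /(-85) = 97 /3468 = 0.03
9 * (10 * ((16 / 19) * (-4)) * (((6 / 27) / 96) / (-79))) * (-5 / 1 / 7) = -200 / 31521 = -0.01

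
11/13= 0.85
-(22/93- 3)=257/93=2.76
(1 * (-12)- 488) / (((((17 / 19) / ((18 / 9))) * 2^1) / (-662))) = 6289000 / 17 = 369941.18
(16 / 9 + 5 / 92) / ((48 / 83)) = 125911 / 39744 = 3.17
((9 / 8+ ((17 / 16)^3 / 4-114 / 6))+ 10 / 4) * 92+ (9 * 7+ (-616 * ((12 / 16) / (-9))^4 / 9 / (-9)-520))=-1843.91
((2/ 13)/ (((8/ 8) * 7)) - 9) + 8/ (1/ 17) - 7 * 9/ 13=11118/ 91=122.18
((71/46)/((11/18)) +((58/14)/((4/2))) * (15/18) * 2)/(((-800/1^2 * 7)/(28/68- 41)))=63523/1466080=0.04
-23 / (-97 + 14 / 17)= 391 / 1635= 0.24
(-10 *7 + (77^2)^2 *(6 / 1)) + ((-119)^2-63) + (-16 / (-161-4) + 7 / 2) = 69607651607 / 330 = 210932277.60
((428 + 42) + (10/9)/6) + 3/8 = 101641/216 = 470.56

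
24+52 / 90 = 1106 / 45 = 24.58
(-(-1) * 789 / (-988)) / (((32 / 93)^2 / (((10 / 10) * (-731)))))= 4988388591 / 1011712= 4930.64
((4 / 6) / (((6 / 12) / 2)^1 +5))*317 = 40.25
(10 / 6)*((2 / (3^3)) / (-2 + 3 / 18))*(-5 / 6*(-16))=-800 / 891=-0.90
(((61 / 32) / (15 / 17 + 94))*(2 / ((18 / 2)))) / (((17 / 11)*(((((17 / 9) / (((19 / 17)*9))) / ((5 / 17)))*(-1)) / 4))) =-573705 / 31698676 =-0.02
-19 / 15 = -1.27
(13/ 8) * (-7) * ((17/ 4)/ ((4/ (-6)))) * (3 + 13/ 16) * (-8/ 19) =-283101/ 2432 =-116.41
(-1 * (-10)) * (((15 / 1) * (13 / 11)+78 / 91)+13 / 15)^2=1009442312 / 266805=3783.45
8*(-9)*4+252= -36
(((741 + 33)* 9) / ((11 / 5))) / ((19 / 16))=557280 / 209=2666.41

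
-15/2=-7.50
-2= -2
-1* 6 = -6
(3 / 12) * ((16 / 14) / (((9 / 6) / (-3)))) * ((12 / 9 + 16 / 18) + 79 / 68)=-2071 / 1071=-1.93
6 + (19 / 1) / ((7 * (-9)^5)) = 2480039 / 413343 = 6.00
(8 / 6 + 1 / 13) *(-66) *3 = -3630 / 13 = -279.23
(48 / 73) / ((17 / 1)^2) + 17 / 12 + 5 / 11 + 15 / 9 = 9858635 / 2784804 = 3.54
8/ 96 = 1/ 12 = 0.08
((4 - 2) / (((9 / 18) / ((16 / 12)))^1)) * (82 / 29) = 15.08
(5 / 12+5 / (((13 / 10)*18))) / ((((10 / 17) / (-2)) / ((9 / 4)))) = -1003 / 208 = -4.82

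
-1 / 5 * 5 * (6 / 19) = -6 / 19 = -0.32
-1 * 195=-195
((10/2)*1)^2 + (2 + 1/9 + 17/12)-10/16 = 2009/72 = 27.90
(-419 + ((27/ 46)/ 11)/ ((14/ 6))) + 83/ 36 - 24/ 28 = -26619961/ 63756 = -417.53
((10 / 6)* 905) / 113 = 4525 / 339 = 13.35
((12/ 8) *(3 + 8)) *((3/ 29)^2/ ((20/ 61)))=18117/ 33640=0.54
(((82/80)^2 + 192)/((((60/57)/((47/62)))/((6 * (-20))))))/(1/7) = -5792445393/49600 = -116783.17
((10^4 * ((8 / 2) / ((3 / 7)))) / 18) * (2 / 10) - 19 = 27487 / 27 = 1018.04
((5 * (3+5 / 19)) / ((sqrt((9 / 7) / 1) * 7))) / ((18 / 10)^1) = 1550 * sqrt(7) / 3591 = 1.14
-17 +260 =243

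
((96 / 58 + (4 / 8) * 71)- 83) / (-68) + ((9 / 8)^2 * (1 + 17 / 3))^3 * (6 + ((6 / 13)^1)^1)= 25476686951 / 6562816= 3881.97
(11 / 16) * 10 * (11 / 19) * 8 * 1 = 605 / 19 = 31.84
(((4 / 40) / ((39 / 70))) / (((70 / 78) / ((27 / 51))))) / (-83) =-9 / 7055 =-0.00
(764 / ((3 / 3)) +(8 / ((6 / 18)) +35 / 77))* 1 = 8673 / 11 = 788.45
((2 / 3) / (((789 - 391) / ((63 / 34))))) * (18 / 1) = 189 / 3383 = 0.06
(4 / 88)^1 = 1 / 22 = 0.05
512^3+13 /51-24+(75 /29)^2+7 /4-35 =23026921655785 /171564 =134217677.69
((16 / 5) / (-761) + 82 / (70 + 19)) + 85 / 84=54874049 / 28446180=1.93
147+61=208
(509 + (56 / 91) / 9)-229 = 32768 / 117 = 280.07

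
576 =576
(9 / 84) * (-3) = -0.32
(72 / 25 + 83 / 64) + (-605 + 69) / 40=-14757 / 1600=-9.22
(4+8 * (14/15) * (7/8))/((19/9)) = 474/95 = 4.99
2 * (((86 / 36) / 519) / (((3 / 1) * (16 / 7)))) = 301 / 224208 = 0.00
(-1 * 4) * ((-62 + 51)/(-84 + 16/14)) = -77/145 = -0.53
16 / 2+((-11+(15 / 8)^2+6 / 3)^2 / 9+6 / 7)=12.20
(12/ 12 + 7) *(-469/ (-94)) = 39.91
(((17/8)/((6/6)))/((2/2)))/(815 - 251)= 17/4512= 0.00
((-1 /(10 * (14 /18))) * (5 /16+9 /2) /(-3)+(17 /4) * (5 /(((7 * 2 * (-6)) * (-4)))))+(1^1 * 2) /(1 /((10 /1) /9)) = 2.49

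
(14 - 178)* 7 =-1148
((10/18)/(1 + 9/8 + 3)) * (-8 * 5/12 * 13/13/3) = -0.12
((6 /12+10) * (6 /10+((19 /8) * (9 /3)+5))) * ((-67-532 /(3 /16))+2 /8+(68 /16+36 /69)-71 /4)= -389755.89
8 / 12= 2 / 3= 0.67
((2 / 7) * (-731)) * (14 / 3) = -2924 / 3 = -974.67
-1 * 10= -10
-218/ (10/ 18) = -1962/ 5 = -392.40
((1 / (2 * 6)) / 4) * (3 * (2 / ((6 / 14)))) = 7 / 24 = 0.29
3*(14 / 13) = 42 / 13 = 3.23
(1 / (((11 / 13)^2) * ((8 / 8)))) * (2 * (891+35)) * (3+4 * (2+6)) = 10954580 / 121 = 90533.72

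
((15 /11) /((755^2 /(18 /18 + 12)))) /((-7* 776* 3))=-13 /6812026760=-0.00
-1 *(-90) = 90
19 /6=3.17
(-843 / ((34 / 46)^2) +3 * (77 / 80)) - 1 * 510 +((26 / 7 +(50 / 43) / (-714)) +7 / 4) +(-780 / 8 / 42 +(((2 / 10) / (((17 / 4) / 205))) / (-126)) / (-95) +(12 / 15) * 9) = -485485725227 / 238001904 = -2039.84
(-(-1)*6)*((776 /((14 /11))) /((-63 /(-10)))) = 85360 /147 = 580.68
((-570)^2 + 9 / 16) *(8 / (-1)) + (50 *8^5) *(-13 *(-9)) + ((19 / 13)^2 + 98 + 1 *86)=189093781.64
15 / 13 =1.15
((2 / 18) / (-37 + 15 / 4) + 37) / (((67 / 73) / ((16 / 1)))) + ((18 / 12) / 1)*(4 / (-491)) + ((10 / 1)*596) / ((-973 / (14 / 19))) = 3505400118034 / 5473501551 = 640.43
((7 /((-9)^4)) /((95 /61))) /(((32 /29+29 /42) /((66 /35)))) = 544852 /756610875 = 0.00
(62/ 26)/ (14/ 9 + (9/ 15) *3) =0.71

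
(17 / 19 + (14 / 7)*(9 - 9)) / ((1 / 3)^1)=51 / 19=2.68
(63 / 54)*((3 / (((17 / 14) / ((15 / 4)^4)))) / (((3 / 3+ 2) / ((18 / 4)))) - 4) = 850.33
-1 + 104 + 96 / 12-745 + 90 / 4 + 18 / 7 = -608.93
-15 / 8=-1.88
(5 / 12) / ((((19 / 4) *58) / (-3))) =-5 / 1102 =-0.00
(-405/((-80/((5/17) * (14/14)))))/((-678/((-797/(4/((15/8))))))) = 0.82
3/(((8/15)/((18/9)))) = 45/4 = 11.25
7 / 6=1.17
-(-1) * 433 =433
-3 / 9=-1 / 3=-0.33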